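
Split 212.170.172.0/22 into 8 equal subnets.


New prefix = 22 + 3 = 25
Each subnet has 128 addresses
  212.170.172.0/25
  212.170.172.128/25
  212.170.173.0/25
  212.170.173.128/25
  212.170.174.0/25
  212.170.174.128/25
  212.170.175.0/25
  212.170.175.128/25
Subnets: 212.170.172.0/25, 212.170.172.128/25, 212.170.173.0/25, 212.170.173.128/25, 212.170.174.0/25, 212.170.174.128/25, 212.170.175.0/25, 212.170.175.128/25


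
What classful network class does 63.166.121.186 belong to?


First octet: 63
Binary: 00111111
0xxxxxxx -> Class A (1-126)
Class A, default mask 255.0.0.0 (/8)


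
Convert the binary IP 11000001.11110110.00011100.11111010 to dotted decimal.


11000001 = 193
11110110 = 246
00011100 = 28
11111010 = 250
IP: 193.246.28.250


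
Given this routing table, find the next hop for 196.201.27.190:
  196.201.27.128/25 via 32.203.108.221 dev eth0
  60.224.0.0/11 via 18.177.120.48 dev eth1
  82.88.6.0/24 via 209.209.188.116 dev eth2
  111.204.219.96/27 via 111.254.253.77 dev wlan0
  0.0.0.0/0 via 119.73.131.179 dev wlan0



Longest prefix match for 196.201.27.190:
  /25 196.201.27.128: MATCH
  /11 60.224.0.0: no
  /24 82.88.6.0: no
  /27 111.204.219.96: no
  /0 0.0.0.0: MATCH
Selected: next-hop 32.203.108.221 via eth0 (matched /25)


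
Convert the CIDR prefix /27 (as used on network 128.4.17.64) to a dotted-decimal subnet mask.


/27 means 27 network bits, 5 host bits
Binary: 11111111111111111111111111100000
Mask: 255.255.255.224


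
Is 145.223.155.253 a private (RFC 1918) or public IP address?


RFC 1918 private ranges:
  10.0.0.0/8 (10.0.0.0 - 10.255.255.255)
  172.16.0.0/12 (172.16.0.0 - 172.31.255.255)
  192.168.0.0/16 (192.168.0.0 - 192.168.255.255)
Public (not in any RFC 1918 range)


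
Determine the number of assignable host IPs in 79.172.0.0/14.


Host bits = 32 - 14 = 18
Total addresses = 2^18 = 262144
Usable = total - 2 (network and broadcast)
Usable hosts: 262142


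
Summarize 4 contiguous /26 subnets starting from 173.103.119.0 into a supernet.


Original prefix: /26
Number of subnets: 4 = 2^2
New prefix = 26 - 2 = 24
Supernet: 173.103.119.0/24


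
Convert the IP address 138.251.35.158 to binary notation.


138 = 10001010
251 = 11111011
35 = 00100011
158 = 10011110
Binary: 10001010.11111011.00100011.10011110


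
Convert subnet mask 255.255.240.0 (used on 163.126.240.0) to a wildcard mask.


Subnet mask: 255.255.240.0
Wildcard = 255.255.255.255 - subnet mask
255 - 255 = 0
255 - 255 = 0
255 - 240 = 15
255 - 0 = 255
Wildcard: 0.0.15.255


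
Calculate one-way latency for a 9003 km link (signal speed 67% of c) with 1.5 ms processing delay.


Speed = 0.67 * 3e5 km/s = 201000 km/s
Propagation delay = 9003 / 201000 = 0.0448 s = 44.791 ms
Processing delay = 1.5 ms
Total one-way latency = 46.291 ms


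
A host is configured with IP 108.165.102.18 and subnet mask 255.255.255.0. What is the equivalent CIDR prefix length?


Binary: 11111111.11111111.11111111.00000000
Count leading 1s
Prefix: /24


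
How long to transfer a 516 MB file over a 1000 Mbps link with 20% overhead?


Effective throughput = 1000 * (1 - 20/100) = 800 Mbps
File size in Mb = 516 * 8 = 4128 Mb
Time = 4128 / 800
Time = 5.16 seconds


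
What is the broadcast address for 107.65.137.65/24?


Network: 107.65.137.0/24
Host bits = 8
Set all host bits to 1:
Broadcast: 107.65.137.255


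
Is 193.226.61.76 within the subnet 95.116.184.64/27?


Subnet network: 95.116.184.64
Test IP AND mask: 193.226.61.64
No, 193.226.61.76 is not in 95.116.184.64/27


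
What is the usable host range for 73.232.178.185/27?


Network: 73.232.178.160
Broadcast: 73.232.178.191
First usable = network + 1
Last usable = broadcast - 1
Range: 73.232.178.161 to 73.232.178.190


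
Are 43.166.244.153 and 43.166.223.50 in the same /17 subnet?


Mask: 255.255.128.0
43.166.244.153 AND mask = 43.166.128.0
43.166.223.50 AND mask = 43.166.128.0
Yes, same subnet (43.166.128.0)


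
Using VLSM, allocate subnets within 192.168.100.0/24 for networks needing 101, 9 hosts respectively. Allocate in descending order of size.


101 hosts -> /25 (126 usable): 192.168.100.0/25
9 hosts -> /28 (14 usable): 192.168.100.128/28
Allocation: 192.168.100.0/25 (101 hosts, 126 usable); 192.168.100.128/28 (9 hosts, 14 usable)


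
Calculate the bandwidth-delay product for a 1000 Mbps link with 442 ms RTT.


BDP = bandwidth * RTT
= 1000 Mbps * 442 ms
= 1000 * 1e6 * 442 / 1000 bits
= 442000000 bits
= 55250000 bytes
= 53955.0781 KB
BDP = 442000000 bits (55250000 bytes)


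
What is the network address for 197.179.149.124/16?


IP:   11000101.10110011.10010101.01111100
Mask: 11111111.11111111.00000000.00000000
AND operation:
Net:  11000101.10110011.00000000.00000000
Network: 197.179.0.0/16


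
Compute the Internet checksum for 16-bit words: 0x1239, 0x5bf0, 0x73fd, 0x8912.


Sum all words (with carry folding):
+ 0x1239 = 0x1239
+ 0x5bf0 = 0x6e29
+ 0x73fd = 0xe226
+ 0x8912 = 0x6b39
One's complement: ~0x6b39
Checksum = 0x94c6


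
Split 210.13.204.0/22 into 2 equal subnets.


New prefix = 22 + 1 = 23
Each subnet has 512 addresses
  210.13.204.0/23
  210.13.206.0/23
Subnets: 210.13.204.0/23, 210.13.206.0/23


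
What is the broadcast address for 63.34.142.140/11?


Network: 63.32.0.0/11
Host bits = 21
Set all host bits to 1:
Broadcast: 63.63.255.255


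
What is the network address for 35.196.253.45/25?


IP:   00100011.11000100.11111101.00101101
Mask: 11111111.11111111.11111111.10000000
AND operation:
Net:  00100011.11000100.11111101.00000000
Network: 35.196.253.0/25


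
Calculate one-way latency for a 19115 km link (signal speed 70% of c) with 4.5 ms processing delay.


Speed = 0.7 * 3e5 km/s = 210000 km/s
Propagation delay = 19115 / 210000 = 0.091 s = 91.0238 ms
Processing delay = 4.5 ms
Total one-way latency = 95.5238 ms


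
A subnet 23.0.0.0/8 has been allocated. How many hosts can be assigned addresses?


Host bits = 32 - 8 = 24
Total addresses = 2^24 = 16777216
Usable = total - 2 (network and broadcast)
Usable hosts: 16777214


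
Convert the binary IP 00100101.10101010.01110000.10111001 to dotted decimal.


00100101 = 37
10101010 = 170
01110000 = 112
10111001 = 185
IP: 37.170.112.185


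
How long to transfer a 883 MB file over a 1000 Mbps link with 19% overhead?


Effective throughput = 1000 * (1 - 19/100) = 810 Mbps
File size in Mb = 883 * 8 = 7064 Mb
Time = 7064 / 810
Time = 8.721 seconds


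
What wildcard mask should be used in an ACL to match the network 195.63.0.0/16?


Subnet mask: 255.255.0.0
Wildcard = 255.255.255.255 - subnet mask
255 - 255 = 0
255 - 255 = 0
255 - 0 = 255
255 - 0 = 255
Wildcard: 0.0.255.255


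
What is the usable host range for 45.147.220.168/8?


Network: 45.0.0.0
Broadcast: 45.255.255.255
First usable = network + 1
Last usable = broadcast - 1
Range: 45.0.0.1 to 45.255.255.254


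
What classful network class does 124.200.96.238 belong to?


First octet: 124
Binary: 01111100
0xxxxxxx -> Class A (1-126)
Class A, default mask 255.0.0.0 (/8)


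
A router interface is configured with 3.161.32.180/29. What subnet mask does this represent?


/29 means 29 network bits, 3 host bits
Binary: 11111111111111111111111111111000
Mask: 255.255.255.248


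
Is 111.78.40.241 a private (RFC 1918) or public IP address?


RFC 1918 private ranges:
  10.0.0.0/8 (10.0.0.0 - 10.255.255.255)
  172.16.0.0/12 (172.16.0.0 - 172.31.255.255)
  192.168.0.0/16 (192.168.0.0 - 192.168.255.255)
Public (not in any RFC 1918 range)


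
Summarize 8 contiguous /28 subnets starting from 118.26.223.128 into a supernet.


Original prefix: /28
Number of subnets: 8 = 2^3
New prefix = 28 - 3 = 25
Supernet: 118.26.223.128/25


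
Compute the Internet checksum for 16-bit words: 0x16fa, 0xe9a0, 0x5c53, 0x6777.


Sum all words (with carry folding):
+ 0x16fa = 0x16fa
+ 0xe9a0 = 0x009b
+ 0x5c53 = 0x5cee
+ 0x6777 = 0xc465
One's complement: ~0xc465
Checksum = 0x3b9a


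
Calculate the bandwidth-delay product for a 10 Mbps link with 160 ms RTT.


BDP = bandwidth * RTT
= 10 Mbps * 160 ms
= 10 * 1e6 * 160 / 1000 bits
= 1600000 bits
= 200000 bytes
= 195.3125 KB
BDP = 1600000 bits (200000 bytes)


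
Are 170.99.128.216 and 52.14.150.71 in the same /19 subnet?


Mask: 255.255.224.0
170.99.128.216 AND mask = 170.99.128.0
52.14.150.71 AND mask = 52.14.128.0
No, different subnets (170.99.128.0 vs 52.14.128.0)


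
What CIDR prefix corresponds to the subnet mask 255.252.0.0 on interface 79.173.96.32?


Binary: 11111111.11111100.00000000.00000000
Count leading 1s
Prefix: /14


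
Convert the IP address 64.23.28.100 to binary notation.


64 = 01000000
23 = 00010111
28 = 00011100
100 = 01100100
Binary: 01000000.00010111.00011100.01100100


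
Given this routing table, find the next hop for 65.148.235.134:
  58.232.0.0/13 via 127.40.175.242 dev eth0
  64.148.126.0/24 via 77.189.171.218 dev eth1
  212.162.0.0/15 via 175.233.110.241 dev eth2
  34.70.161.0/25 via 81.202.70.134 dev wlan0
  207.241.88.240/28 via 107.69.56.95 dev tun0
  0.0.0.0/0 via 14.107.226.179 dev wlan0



Longest prefix match for 65.148.235.134:
  /13 58.232.0.0: no
  /24 64.148.126.0: no
  /15 212.162.0.0: no
  /25 34.70.161.0: no
  /28 207.241.88.240: no
  /0 0.0.0.0: MATCH
Selected: next-hop 14.107.226.179 via wlan0 (matched /0)


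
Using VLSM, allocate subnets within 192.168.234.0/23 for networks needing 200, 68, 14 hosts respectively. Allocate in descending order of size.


200 hosts -> /24 (254 usable): 192.168.234.0/24
68 hosts -> /25 (126 usable): 192.168.235.0/25
14 hosts -> /28 (14 usable): 192.168.235.128/28
Allocation: 192.168.234.0/24 (200 hosts, 254 usable); 192.168.235.0/25 (68 hosts, 126 usable); 192.168.235.128/28 (14 hosts, 14 usable)


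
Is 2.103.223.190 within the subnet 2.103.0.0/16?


Subnet network: 2.103.0.0
Test IP AND mask: 2.103.0.0
Yes, 2.103.223.190 is in 2.103.0.0/16


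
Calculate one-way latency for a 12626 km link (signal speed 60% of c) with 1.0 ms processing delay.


Speed = 0.6 * 3e5 km/s = 180000 km/s
Propagation delay = 12626 / 180000 = 0.0701 s = 70.1444 ms
Processing delay = 1.0 ms
Total one-way latency = 71.1444 ms


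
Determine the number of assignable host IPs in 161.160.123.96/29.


Host bits = 32 - 29 = 3
Total addresses = 2^3 = 8
Usable = total - 2 (network and broadcast)
Usable hosts: 6


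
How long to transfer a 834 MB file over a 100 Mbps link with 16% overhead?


Effective throughput = 100 * (1 - 16/100) = 84 Mbps
File size in Mb = 834 * 8 = 6672 Mb
Time = 6672 / 84
Time = 79.4286 seconds


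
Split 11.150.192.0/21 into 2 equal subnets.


New prefix = 21 + 1 = 22
Each subnet has 1024 addresses
  11.150.192.0/22
  11.150.196.0/22
Subnets: 11.150.192.0/22, 11.150.196.0/22


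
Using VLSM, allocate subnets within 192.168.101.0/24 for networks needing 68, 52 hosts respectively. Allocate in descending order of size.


68 hosts -> /25 (126 usable): 192.168.101.0/25
52 hosts -> /26 (62 usable): 192.168.101.128/26
Allocation: 192.168.101.0/25 (68 hosts, 126 usable); 192.168.101.128/26 (52 hosts, 62 usable)


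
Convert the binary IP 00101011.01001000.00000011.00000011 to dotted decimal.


00101011 = 43
01001000 = 72
00000011 = 3
00000011 = 3
IP: 43.72.3.3


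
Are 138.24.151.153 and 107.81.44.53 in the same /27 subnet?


Mask: 255.255.255.224
138.24.151.153 AND mask = 138.24.151.128
107.81.44.53 AND mask = 107.81.44.32
No, different subnets (138.24.151.128 vs 107.81.44.32)


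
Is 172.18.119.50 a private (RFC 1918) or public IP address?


RFC 1918 private ranges:
  10.0.0.0/8 (10.0.0.0 - 10.255.255.255)
  172.16.0.0/12 (172.16.0.0 - 172.31.255.255)
  192.168.0.0/16 (192.168.0.0 - 192.168.255.255)
Private (in 172.16.0.0/12)


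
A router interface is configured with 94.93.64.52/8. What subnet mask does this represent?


/8 means 8 network bits, 24 host bits
Binary: 11111111000000000000000000000000
Mask: 255.0.0.0


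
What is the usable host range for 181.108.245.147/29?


Network: 181.108.245.144
Broadcast: 181.108.245.151
First usable = network + 1
Last usable = broadcast - 1
Range: 181.108.245.145 to 181.108.245.150


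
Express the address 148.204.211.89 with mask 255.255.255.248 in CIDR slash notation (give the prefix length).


Binary: 11111111.11111111.11111111.11111000
Count leading 1s
Prefix: /29


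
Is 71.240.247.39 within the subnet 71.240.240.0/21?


Subnet network: 71.240.240.0
Test IP AND mask: 71.240.240.0
Yes, 71.240.247.39 is in 71.240.240.0/21


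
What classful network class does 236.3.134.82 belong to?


First octet: 236
Binary: 11101100
1110xxxx -> Class D (224-239)
Class D (multicast), default mask N/A


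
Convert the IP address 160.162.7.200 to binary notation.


160 = 10100000
162 = 10100010
7 = 00000111
200 = 11001000
Binary: 10100000.10100010.00000111.11001000


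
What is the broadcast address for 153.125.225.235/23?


Network: 153.125.224.0/23
Host bits = 9
Set all host bits to 1:
Broadcast: 153.125.225.255


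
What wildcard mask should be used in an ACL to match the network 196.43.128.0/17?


Subnet mask: 255.255.128.0
Wildcard = 255.255.255.255 - subnet mask
255 - 255 = 0
255 - 255 = 0
255 - 128 = 127
255 - 0 = 255
Wildcard: 0.0.127.255


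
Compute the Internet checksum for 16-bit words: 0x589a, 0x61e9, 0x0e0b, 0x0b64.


Sum all words (with carry folding):
+ 0x589a = 0x589a
+ 0x61e9 = 0xba83
+ 0x0e0b = 0xc88e
+ 0x0b64 = 0xd3f2
One's complement: ~0xd3f2
Checksum = 0x2c0d


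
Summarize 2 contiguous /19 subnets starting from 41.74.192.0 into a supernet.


Original prefix: /19
Number of subnets: 2 = 2^1
New prefix = 19 - 1 = 18
Supernet: 41.74.192.0/18


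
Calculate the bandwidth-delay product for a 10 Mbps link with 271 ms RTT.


BDP = bandwidth * RTT
= 10 Mbps * 271 ms
= 10 * 1e6 * 271 / 1000 bits
= 2710000 bits
= 338750 bytes
= 330.8105 KB
BDP = 2710000 bits (338750 bytes)


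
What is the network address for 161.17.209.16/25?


IP:   10100001.00010001.11010001.00010000
Mask: 11111111.11111111.11111111.10000000
AND operation:
Net:  10100001.00010001.11010001.00000000
Network: 161.17.209.0/25


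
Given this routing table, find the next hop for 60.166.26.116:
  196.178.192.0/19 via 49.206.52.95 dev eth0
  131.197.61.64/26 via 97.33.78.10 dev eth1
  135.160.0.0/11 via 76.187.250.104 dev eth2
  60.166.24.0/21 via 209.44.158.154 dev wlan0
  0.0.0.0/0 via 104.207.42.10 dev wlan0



Longest prefix match for 60.166.26.116:
  /19 196.178.192.0: no
  /26 131.197.61.64: no
  /11 135.160.0.0: no
  /21 60.166.24.0: MATCH
  /0 0.0.0.0: MATCH
Selected: next-hop 209.44.158.154 via wlan0 (matched /21)


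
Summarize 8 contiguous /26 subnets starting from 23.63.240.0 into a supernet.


Original prefix: /26
Number of subnets: 8 = 2^3
New prefix = 26 - 3 = 23
Supernet: 23.63.240.0/23


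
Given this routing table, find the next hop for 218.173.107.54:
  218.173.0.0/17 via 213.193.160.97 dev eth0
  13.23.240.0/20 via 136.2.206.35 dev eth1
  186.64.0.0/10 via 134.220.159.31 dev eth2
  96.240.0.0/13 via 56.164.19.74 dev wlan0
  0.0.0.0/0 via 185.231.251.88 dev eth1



Longest prefix match for 218.173.107.54:
  /17 218.173.0.0: MATCH
  /20 13.23.240.0: no
  /10 186.64.0.0: no
  /13 96.240.0.0: no
  /0 0.0.0.0: MATCH
Selected: next-hop 213.193.160.97 via eth0 (matched /17)


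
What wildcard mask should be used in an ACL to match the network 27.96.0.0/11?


Subnet mask: 255.224.0.0
Wildcard = 255.255.255.255 - subnet mask
255 - 255 = 0
255 - 224 = 31
255 - 0 = 255
255 - 0 = 255
Wildcard: 0.31.255.255


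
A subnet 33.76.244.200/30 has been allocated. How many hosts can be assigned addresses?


Host bits = 32 - 30 = 2
Total addresses = 2^2 = 4
Usable = total - 2 (network and broadcast)
Usable hosts: 2


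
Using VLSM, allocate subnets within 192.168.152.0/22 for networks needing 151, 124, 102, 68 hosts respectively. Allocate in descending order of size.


151 hosts -> /24 (254 usable): 192.168.152.0/24
124 hosts -> /25 (126 usable): 192.168.153.0/25
102 hosts -> /25 (126 usable): 192.168.153.128/25
68 hosts -> /25 (126 usable): 192.168.154.0/25
Allocation: 192.168.152.0/24 (151 hosts, 254 usable); 192.168.153.0/25 (124 hosts, 126 usable); 192.168.153.128/25 (102 hosts, 126 usable); 192.168.154.0/25 (68 hosts, 126 usable)


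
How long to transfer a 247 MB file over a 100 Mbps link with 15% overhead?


Effective throughput = 100 * (1 - 15/100) = 85 Mbps
File size in Mb = 247 * 8 = 1976 Mb
Time = 1976 / 85
Time = 23.2471 seconds


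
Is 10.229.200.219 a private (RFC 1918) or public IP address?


RFC 1918 private ranges:
  10.0.0.0/8 (10.0.0.0 - 10.255.255.255)
  172.16.0.0/12 (172.16.0.0 - 172.31.255.255)
  192.168.0.0/16 (192.168.0.0 - 192.168.255.255)
Private (in 10.0.0.0/8)


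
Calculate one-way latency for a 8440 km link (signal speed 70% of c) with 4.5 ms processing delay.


Speed = 0.7 * 3e5 km/s = 210000 km/s
Propagation delay = 8440 / 210000 = 0.0402 s = 40.1905 ms
Processing delay = 4.5 ms
Total one-way latency = 44.6905 ms


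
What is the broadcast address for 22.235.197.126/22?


Network: 22.235.196.0/22
Host bits = 10
Set all host bits to 1:
Broadcast: 22.235.199.255


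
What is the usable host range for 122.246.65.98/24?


Network: 122.246.65.0
Broadcast: 122.246.65.255
First usable = network + 1
Last usable = broadcast - 1
Range: 122.246.65.1 to 122.246.65.254


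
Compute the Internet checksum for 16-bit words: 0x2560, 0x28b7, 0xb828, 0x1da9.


Sum all words (with carry folding):
+ 0x2560 = 0x2560
+ 0x28b7 = 0x4e17
+ 0xb828 = 0x0640
+ 0x1da9 = 0x23e9
One's complement: ~0x23e9
Checksum = 0xdc16


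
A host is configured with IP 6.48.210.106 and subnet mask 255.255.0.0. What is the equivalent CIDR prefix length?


Binary: 11111111.11111111.00000000.00000000
Count leading 1s
Prefix: /16


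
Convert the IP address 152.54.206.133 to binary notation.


152 = 10011000
54 = 00110110
206 = 11001110
133 = 10000101
Binary: 10011000.00110110.11001110.10000101


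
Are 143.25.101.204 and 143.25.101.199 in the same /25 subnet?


Mask: 255.255.255.128
143.25.101.204 AND mask = 143.25.101.128
143.25.101.199 AND mask = 143.25.101.128
Yes, same subnet (143.25.101.128)


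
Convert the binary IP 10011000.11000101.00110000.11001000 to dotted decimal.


10011000 = 152
11000101 = 197
00110000 = 48
11001000 = 200
IP: 152.197.48.200


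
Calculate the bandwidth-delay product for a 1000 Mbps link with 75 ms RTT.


BDP = bandwidth * RTT
= 1000 Mbps * 75 ms
= 1000 * 1e6 * 75 / 1000 bits
= 75000000 bits
= 9375000 bytes
= 9155.2734 KB
BDP = 75000000 bits (9375000 bytes)


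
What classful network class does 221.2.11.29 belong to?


First octet: 221
Binary: 11011101
110xxxxx -> Class C (192-223)
Class C, default mask 255.255.255.0 (/24)


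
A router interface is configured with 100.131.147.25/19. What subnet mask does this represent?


/19 means 19 network bits, 13 host bits
Binary: 11111111111111111110000000000000
Mask: 255.255.224.0


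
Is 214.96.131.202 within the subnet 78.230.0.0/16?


Subnet network: 78.230.0.0
Test IP AND mask: 214.96.0.0
No, 214.96.131.202 is not in 78.230.0.0/16


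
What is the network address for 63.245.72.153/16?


IP:   00111111.11110101.01001000.10011001
Mask: 11111111.11111111.00000000.00000000
AND operation:
Net:  00111111.11110101.00000000.00000000
Network: 63.245.0.0/16


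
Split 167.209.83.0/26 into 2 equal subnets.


New prefix = 26 + 1 = 27
Each subnet has 32 addresses
  167.209.83.0/27
  167.209.83.32/27
Subnets: 167.209.83.0/27, 167.209.83.32/27


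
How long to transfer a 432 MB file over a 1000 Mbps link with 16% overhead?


Effective throughput = 1000 * (1 - 16/100) = 840 Mbps
File size in Mb = 432 * 8 = 3456 Mb
Time = 3456 / 840
Time = 4.1143 seconds


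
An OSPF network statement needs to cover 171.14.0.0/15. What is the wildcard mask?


Subnet mask: 255.254.0.0
Wildcard = 255.255.255.255 - subnet mask
255 - 255 = 0
255 - 254 = 1
255 - 0 = 255
255 - 0 = 255
Wildcard: 0.1.255.255


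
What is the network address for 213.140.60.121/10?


IP:   11010101.10001100.00111100.01111001
Mask: 11111111.11000000.00000000.00000000
AND operation:
Net:  11010101.10000000.00000000.00000000
Network: 213.128.0.0/10


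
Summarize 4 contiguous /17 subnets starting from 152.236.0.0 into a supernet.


Original prefix: /17
Number of subnets: 4 = 2^2
New prefix = 17 - 2 = 15
Supernet: 152.236.0.0/15


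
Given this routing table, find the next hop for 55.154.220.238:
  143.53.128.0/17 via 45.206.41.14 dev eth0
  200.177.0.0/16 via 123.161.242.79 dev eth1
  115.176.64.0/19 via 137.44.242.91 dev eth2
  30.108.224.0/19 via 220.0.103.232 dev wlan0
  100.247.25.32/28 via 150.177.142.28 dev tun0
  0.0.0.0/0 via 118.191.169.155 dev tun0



Longest prefix match for 55.154.220.238:
  /17 143.53.128.0: no
  /16 200.177.0.0: no
  /19 115.176.64.0: no
  /19 30.108.224.0: no
  /28 100.247.25.32: no
  /0 0.0.0.0: MATCH
Selected: next-hop 118.191.169.155 via tun0 (matched /0)


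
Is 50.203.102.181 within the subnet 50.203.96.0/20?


Subnet network: 50.203.96.0
Test IP AND mask: 50.203.96.0
Yes, 50.203.102.181 is in 50.203.96.0/20


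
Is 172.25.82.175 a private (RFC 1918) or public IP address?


RFC 1918 private ranges:
  10.0.0.0/8 (10.0.0.0 - 10.255.255.255)
  172.16.0.0/12 (172.16.0.0 - 172.31.255.255)
  192.168.0.0/16 (192.168.0.0 - 192.168.255.255)
Private (in 172.16.0.0/12)


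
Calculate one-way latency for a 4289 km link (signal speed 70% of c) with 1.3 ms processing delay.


Speed = 0.7 * 3e5 km/s = 210000 km/s
Propagation delay = 4289 / 210000 = 0.0204 s = 20.4238 ms
Processing delay = 1.3 ms
Total one-way latency = 21.7238 ms


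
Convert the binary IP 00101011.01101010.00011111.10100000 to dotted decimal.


00101011 = 43
01101010 = 106
00011111 = 31
10100000 = 160
IP: 43.106.31.160


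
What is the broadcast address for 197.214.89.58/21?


Network: 197.214.88.0/21
Host bits = 11
Set all host bits to 1:
Broadcast: 197.214.95.255


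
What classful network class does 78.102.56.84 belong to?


First octet: 78
Binary: 01001110
0xxxxxxx -> Class A (1-126)
Class A, default mask 255.0.0.0 (/8)


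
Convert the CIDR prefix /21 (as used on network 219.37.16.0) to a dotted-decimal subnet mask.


/21 means 21 network bits, 11 host bits
Binary: 11111111111111111111100000000000
Mask: 255.255.248.0


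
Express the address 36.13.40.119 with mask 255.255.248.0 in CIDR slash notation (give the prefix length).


Binary: 11111111.11111111.11111000.00000000
Count leading 1s
Prefix: /21


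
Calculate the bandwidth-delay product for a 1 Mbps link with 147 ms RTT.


BDP = bandwidth * RTT
= 1 Mbps * 147 ms
= 1 * 1e6 * 147 / 1000 bits
= 147000 bits
= 18375 bytes
= 17.9443 KB
BDP = 147000 bits (18375 bytes)


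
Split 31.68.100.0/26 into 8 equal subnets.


New prefix = 26 + 3 = 29
Each subnet has 8 addresses
  31.68.100.0/29
  31.68.100.8/29
  31.68.100.16/29
  31.68.100.24/29
  31.68.100.32/29
  31.68.100.40/29
  31.68.100.48/29
  31.68.100.56/29
Subnets: 31.68.100.0/29, 31.68.100.8/29, 31.68.100.16/29, 31.68.100.24/29, 31.68.100.32/29, 31.68.100.40/29, 31.68.100.48/29, 31.68.100.56/29


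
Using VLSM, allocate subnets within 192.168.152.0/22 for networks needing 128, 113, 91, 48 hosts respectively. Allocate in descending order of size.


128 hosts -> /24 (254 usable): 192.168.152.0/24
113 hosts -> /25 (126 usable): 192.168.153.0/25
91 hosts -> /25 (126 usable): 192.168.153.128/25
48 hosts -> /26 (62 usable): 192.168.154.0/26
Allocation: 192.168.152.0/24 (128 hosts, 254 usable); 192.168.153.0/25 (113 hosts, 126 usable); 192.168.153.128/25 (91 hosts, 126 usable); 192.168.154.0/26 (48 hosts, 62 usable)


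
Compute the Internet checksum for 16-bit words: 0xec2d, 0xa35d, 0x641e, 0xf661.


Sum all words (with carry folding):
+ 0xec2d = 0xec2d
+ 0xa35d = 0x8f8b
+ 0x641e = 0xf3a9
+ 0xf661 = 0xea0b
One's complement: ~0xea0b
Checksum = 0x15f4


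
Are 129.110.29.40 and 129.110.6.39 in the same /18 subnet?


Mask: 255.255.192.0
129.110.29.40 AND mask = 129.110.0.0
129.110.6.39 AND mask = 129.110.0.0
Yes, same subnet (129.110.0.0)


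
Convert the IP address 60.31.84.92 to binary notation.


60 = 00111100
31 = 00011111
84 = 01010100
92 = 01011100
Binary: 00111100.00011111.01010100.01011100


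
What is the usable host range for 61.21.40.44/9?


Network: 61.0.0.0
Broadcast: 61.127.255.255
First usable = network + 1
Last usable = broadcast - 1
Range: 61.0.0.1 to 61.127.255.254


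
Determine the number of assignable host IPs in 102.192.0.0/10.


Host bits = 32 - 10 = 22
Total addresses = 2^22 = 4194304
Usable = total - 2 (network and broadcast)
Usable hosts: 4194302


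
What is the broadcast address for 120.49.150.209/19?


Network: 120.49.128.0/19
Host bits = 13
Set all host bits to 1:
Broadcast: 120.49.159.255


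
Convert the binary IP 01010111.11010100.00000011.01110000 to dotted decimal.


01010111 = 87
11010100 = 212
00000011 = 3
01110000 = 112
IP: 87.212.3.112


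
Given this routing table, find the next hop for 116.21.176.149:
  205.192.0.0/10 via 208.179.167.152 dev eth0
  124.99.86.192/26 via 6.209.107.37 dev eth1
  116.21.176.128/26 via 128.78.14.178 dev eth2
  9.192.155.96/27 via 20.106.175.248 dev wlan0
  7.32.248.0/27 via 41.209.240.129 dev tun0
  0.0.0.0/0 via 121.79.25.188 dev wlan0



Longest prefix match for 116.21.176.149:
  /10 205.192.0.0: no
  /26 124.99.86.192: no
  /26 116.21.176.128: MATCH
  /27 9.192.155.96: no
  /27 7.32.248.0: no
  /0 0.0.0.0: MATCH
Selected: next-hop 128.78.14.178 via eth2 (matched /26)


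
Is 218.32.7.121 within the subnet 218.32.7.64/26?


Subnet network: 218.32.7.64
Test IP AND mask: 218.32.7.64
Yes, 218.32.7.121 is in 218.32.7.64/26


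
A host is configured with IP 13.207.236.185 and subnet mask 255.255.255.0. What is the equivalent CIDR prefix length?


Binary: 11111111.11111111.11111111.00000000
Count leading 1s
Prefix: /24


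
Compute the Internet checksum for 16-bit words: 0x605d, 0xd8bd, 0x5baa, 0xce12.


Sum all words (with carry folding):
+ 0x605d = 0x605d
+ 0xd8bd = 0x391b
+ 0x5baa = 0x94c5
+ 0xce12 = 0x62d8
One's complement: ~0x62d8
Checksum = 0x9d27


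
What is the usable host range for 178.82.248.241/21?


Network: 178.82.248.0
Broadcast: 178.82.255.255
First usable = network + 1
Last usable = broadcast - 1
Range: 178.82.248.1 to 178.82.255.254


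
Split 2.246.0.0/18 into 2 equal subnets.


New prefix = 18 + 1 = 19
Each subnet has 8192 addresses
  2.246.0.0/19
  2.246.32.0/19
Subnets: 2.246.0.0/19, 2.246.32.0/19


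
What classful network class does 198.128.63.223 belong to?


First octet: 198
Binary: 11000110
110xxxxx -> Class C (192-223)
Class C, default mask 255.255.255.0 (/24)


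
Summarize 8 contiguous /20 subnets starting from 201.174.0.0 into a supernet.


Original prefix: /20
Number of subnets: 8 = 2^3
New prefix = 20 - 3 = 17
Supernet: 201.174.0.0/17


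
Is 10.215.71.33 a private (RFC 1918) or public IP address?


RFC 1918 private ranges:
  10.0.0.0/8 (10.0.0.0 - 10.255.255.255)
  172.16.0.0/12 (172.16.0.0 - 172.31.255.255)
  192.168.0.0/16 (192.168.0.0 - 192.168.255.255)
Private (in 10.0.0.0/8)


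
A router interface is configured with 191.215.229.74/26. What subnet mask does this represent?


/26 means 26 network bits, 6 host bits
Binary: 11111111111111111111111111000000
Mask: 255.255.255.192


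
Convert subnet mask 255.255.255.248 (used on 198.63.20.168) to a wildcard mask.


Subnet mask: 255.255.255.248
Wildcard = 255.255.255.255 - subnet mask
255 - 255 = 0
255 - 255 = 0
255 - 255 = 0
255 - 248 = 7
Wildcard: 0.0.0.7


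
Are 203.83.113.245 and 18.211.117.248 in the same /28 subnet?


Mask: 255.255.255.240
203.83.113.245 AND mask = 203.83.113.240
18.211.117.248 AND mask = 18.211.117.240
No, different subnets (203.83.113.240 vs 18.211.117.240)


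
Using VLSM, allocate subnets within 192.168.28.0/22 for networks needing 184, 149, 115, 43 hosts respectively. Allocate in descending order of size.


184 hosts -> /24 (254 usable): 192.168.28.0/24
149 hosts -> /24 (254 usable): 192.168.29.0/24
115 hosts -> /25 (126 usable): 192.168.30.0/25
43 hosts -> /26 (62 usable): 192.168.30.128/26
Allocation: 192.168.28.0/24 (184 hosts, 254 usable); 192.168.29.0/24 (149 hosts, 254 usable); 192.168.30.0/25 (115 hosts, 126 usable); 192.168.30.128/26 (43 hosts, 62 usable)


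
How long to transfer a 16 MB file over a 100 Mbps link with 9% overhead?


Effective throughput = 100 * (1 - 9/100) = 91 Mbps
File size in Mb = 16 * 8 = 128 Mb
Time = 128 / 91
Time = 1.4066 seconds


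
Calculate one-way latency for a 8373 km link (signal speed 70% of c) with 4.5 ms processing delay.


Speed = 0.7 * 3e5 km/s = 210000 km/s
Propagation delay = 8373 / 210000 = 0.0399 s = 39.8714 ms
Processing delay = 4.5 ms
Total one-way latency = 44.3714 ms


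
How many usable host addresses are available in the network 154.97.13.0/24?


Host bits = 32 - 24 = 8
Total addresses = 2^8 = 256
Usable = total - 2 (network and broadcast)
Usable hosts: 254


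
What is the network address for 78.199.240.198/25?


IP:   01001110.11000111.11110000.11000110
Mask: 11111111.11111111.11111111.10000000
AND operation:
Net:  01001110.11000111.11110000.10000000
Network: 78.199.240.128/25


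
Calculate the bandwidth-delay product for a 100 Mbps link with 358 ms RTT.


BDP = bandwidth * RTT
= 100 Mbps * 358 ms
= 100 * 1e6 * 358 / 1000 bits
= 35800000 bits
= 4475000 bytes
= 4370.1172 KB
BDP = 35800000 bits (4475000 bytes)


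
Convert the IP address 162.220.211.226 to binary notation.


162 = 10100010
220 = 11011100
211 = 11010011
226 = 11100010
Binary: 10100010.11011100.11010011.11100010


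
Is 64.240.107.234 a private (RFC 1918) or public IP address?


RFC 1918 private ranges:
  10.0.0.0/8 (10.0.0.0 - 10.255.255.255)
  172.16.0.0/12 (172.16.0.0 - 172.31.255.255)
  192.168.0.0/16 (192.168.0.0 - 192.168.255.255)
Public (not in any RFC 1918 range)


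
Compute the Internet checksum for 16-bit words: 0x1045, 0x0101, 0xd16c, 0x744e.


Sum all words (with carry folding):
+ 0x1045 = 0x1045
+ 0x0101 = 0x1146
+ 0xd16c = 0xe2b2
+ 0x744e = 0x5701
One's complement: ~0x5701
Checksum = 0xa8fe


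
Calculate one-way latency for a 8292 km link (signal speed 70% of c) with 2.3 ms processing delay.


Speed = 0.7 * 3e5 km/s = 210000 km/s
Propagation delay = 8292 / 210000 = 0.0395 s = 39.4857 ms
Processing delay = 2.3 ms
Total one-way latency = 41.7857 ms


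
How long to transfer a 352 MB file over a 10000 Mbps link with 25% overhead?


Effective throughput = 10000 * (1 - 25/100) = 7500 Mbps
File size in Mb = 352 * 8 = 2816 Mb
Time = 2816 / 7500
Time = 0.3755 seconds


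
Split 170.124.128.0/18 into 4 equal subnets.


New prefix = 18 + 2 = 20
Each subnet has 4096 addresses
  170.124.128.0/20
  170.124.144.0/20
  170.124.160.0/20
  170.124.176.0/20
Subnets: 170.124.128.0/20, 170.124.144.0/20, 170.124.160.0/20, 170.124.176.0/20


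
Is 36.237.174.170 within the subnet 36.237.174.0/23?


Subnet network: 36.237.174.0
Test IP AND mask: 36.237.174.0
Yes, 36.237.174.170 is in 36.237.174.0/23


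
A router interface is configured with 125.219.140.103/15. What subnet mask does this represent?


/15 means 15 network bits, 17 host bits
Binary: 11111111111111100000000000000000
Mask: 255.254.0.0


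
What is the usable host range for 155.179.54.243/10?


Network: 155.128.0.0
Broadcast: 155.191.255.255
First usable = network + 1
Last usable = broadcast - 1
Range: 155.128.0.1 to 155.191.255.254


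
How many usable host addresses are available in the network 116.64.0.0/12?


Host bits = 32 - 12 = 20
Total addresses = 2^20 = 1048576
Usable = total - 2 (network and broadcast)
Usable hosts: 1048574


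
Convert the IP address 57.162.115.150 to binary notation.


57 = 00111001
162 = 10100010
115 = 01110011
150 = 10010110
Binary: 00111001.10100010.01110011.10010110


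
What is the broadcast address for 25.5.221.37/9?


Network: 25.0.0.0/9
Host bits = 23
Set all host bits to 1:
Broadcast: 25.127.255.255


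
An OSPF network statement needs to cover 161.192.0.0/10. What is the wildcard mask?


Subnet mask: 255.192.0.0
Wildcard = 255.255.255.255 - subnet mask
255 - 255 = 0
255 - 192 = 63
255 - 0 = 255
255 - 0 = 255
Wildcard: 0.63.255.255


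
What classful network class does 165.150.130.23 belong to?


First octet: 165
Binary: 10100101
10xxxxxx -> Class B (128-191)
Class B, default mask 255.255.0.0 (/16)


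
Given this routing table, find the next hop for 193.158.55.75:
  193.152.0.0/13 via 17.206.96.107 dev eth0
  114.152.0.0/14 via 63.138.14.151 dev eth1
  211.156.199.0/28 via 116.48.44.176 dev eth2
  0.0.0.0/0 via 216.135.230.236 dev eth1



Longest prefix match for 193.158.55.75:
  /13 193.152.0.0: MATCH
  /14 114.152.0.0: no
  /28 211.156.199.0: no
  /0 0.0.0.0: MATCH
Selected: next-hop 17.206.96.107 via eth0 (matched /13)


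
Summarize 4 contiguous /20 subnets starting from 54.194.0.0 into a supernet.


Original prefix: /20
Number of subnets: 4 = 2^2
New prefix = 20 - 2 = 18
Supernet: 54.194.0.0/18


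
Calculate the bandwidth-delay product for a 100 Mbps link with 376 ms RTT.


BDP = bandwidth * RTT
= 100 Mbps * 376 ms
= 100 * 1e6 * 376 / 1000 bits
= 37600000 bits
= 4700000 bytes
= 4589.8438 KB
BDP = 37600000 bits (4700000 bytes)


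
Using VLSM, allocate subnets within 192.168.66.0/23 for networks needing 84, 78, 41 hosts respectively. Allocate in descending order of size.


84 hosts -> /25 (126 usable): 192.168.66.0/25
78 hosts -> /25 (126 usable): 192.168.66.128/25
41 hosts -> /26 (62 usable): 192.168.67.0/26
Allocation: 192.168.66.0/25 (84 hosts, 126 usable); 192.168.66.128/25 (78 hosts, 126 usable); 192.168.67.0/26 (41 hosts, 62 usable)


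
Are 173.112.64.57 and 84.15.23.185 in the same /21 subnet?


Mask: 255.255.248.0
173.112.64.57 AND mask = 173.112.64.0
84.15.23.185 AND mask = 84.15.16.0
No, different subnets (173.112.64.0 vs 84.15.16.0)


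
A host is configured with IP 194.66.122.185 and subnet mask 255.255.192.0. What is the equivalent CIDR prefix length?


Binary: 11111111.11111111.11000000.00000000
Count leading 1s
Prefix: /18


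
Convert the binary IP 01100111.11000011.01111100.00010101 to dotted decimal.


01100111 = 103
11000011 = 195
01111100 = 124
00010101 = 21
IP: 103.195.124.21


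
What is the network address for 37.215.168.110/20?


IP:   00100101.11010111.10101000.01101110
Mask: 11111111.11111111.11110000.00000000
AND operation:
Net:  00100101.11010111.10100000.00000000
Network: 37.215.160.0/20


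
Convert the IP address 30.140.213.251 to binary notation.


30 = 00011110
140 = 10001100
213 = 11010101
251 = 11111011
Binary: 00011110.10001100.11010101.11111011


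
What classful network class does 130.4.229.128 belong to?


First octet: 130
Binary: 10000010
10xxxxxx -> Class B (128-191)
Class B, default mask 255.255.0.0 (/16)


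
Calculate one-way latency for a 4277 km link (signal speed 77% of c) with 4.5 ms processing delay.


Speed = 0.77 * 3e5 km/s = 231000 km/s
Propagation delay = 4277 / 231000 = 0.0185 s = 18.5152 ms
Processing delay = 4.5 ms
Total one-way latency = 23.0152 ms


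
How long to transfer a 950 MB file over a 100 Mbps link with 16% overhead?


Effective throughput = 100 * (1 - 16/100) = 84 Mbps
File size in Mb = 950 * 8 = 7600 Mb
Time = 7600 / 84
Time = 90.4762 seconds


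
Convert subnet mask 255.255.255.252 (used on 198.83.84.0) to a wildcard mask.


Subnet mask: 255.255.255.252
Wildcard = 255.255.255.255 - subnet mask
255 - 255 = 0
255 - 255 = 0
255 - 255 = 0
255 - 252 = 3
Wildcard: 0.0.0.3


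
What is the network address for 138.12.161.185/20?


IP:   10001010.00001100.10100001.10111001
Mask: 11111111.11111111.11110000.00000000
AND operation:
Net:  10001010.00001100.10100000.00000000
Network: 138.12.160.0/20


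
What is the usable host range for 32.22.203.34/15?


Network: 32.22.0.0
Broadcast: 32.23.255.255
First usable = network + 1
Last usable = broadcast - 1
Range: 32.22.0.1 to 32.23.255.254


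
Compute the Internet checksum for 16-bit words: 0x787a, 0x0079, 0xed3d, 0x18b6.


Sum all words (with carry folding):
+ 0x787a = 0x787a
+ 0x0079 = 0x78f3
+ 0xed3d = 0x6631
+ 0x18b6 = 0x7ee7
One's complement: ~0x7ee7
Checksum = 0x8118


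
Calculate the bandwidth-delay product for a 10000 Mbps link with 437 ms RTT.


BDP = bandwidth * RTT
= 10000 Mbps * 437 ms
= 10000 * 1e6 * 437 / 1000 bits
= 4370000000 bits
= 546250000 bytes
= 533447.2656 KB
BDP = 4370000000 bits (546250000 bytes)


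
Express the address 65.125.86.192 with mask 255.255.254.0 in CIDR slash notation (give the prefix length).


Binary: 11111111.11111111.11111110.00000000
Count leading 1s
Prefix: /23


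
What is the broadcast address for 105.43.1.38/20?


Network: 105.43.0.0/20
Host bits = 12
Set all host bits to 1:
Broadcast: 105.43.15.255


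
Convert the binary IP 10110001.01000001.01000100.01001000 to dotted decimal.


10110001 = 177
01000001 = 65
01000100 = 68
01001000 = 72
IP: 177.65.68.72


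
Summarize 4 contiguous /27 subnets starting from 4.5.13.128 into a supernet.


Original prefix: /27
Number of subnets: 4 = 2^2
New prefix = 27 - 2 = 25
Supernet: 4.5.13.128/25


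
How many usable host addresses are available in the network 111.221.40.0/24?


Host bits = 32 - 24 = 8
Total addresses = 2^8 = 256
Usable = total - 2 (network and broadcast)
Usable hosts: 254


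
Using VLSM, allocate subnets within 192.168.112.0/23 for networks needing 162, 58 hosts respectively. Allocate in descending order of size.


162 hosts -> /24 (254 usable): 192.168.112.0/24
58 hosts -> /26 (62 usable): 192.168.113.0/26
Allocation: 192.168.112.0/24 (162 hosts, 254 usable); 192.168.113.0/26 (58 hosts, 62 usable)


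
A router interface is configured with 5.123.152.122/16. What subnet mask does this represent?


/16 means 16 network bits, 16 host bits
Binary: 11111111111111110000000000000000
Mask: 255.255.0.0


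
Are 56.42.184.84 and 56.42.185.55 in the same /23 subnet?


Mask: 255.255.254.0
56.42.184.84 AND mask = 56.42.184.0
56.42.185.55 AND mask = 56.42.184.0
Yes, same subnet (56.42.184.0)


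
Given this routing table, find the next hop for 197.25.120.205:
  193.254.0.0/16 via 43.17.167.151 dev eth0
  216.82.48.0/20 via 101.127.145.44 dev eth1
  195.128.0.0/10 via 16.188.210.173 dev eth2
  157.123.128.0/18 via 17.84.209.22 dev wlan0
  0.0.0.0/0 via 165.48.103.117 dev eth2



Longest prefix match for 197.25.120.205:
  /16 193.254.0.0: no
  /20 216.82.48.0: no
  /10 195.128.0.0: no
  /18 157.123.128.0: no
  /0 0.0.0.0: MATCH
Selected: next-hop 165.48.103.117 via eth2 (matched /0)


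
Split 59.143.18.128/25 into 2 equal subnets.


New prefix = 25 + 1 = 26
Each subnet has 64 addresses
  59.143.18.128/26
  59.143.18.192/26
Subnets: 59.143.18.128/26, 59.143.18.192/26


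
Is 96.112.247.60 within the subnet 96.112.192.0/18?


Subnet network: 96.112.192.0
Test IP AND mask: 96.112.192.0
Yes, 96.112.247.60 is in 96.112.192.0/18


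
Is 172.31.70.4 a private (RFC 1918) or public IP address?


RFC 1918 private ranges:
  10.0.0.0/8 (10.0.0.0 - 10.255.255.255)
  172.16.0.0/12 (172.16.0.0 - 172.31.255.255)
  192.168.0.0/16 (192.168.0.0 - 192.168.255.255)
Private (in 172.16.0.0/12)


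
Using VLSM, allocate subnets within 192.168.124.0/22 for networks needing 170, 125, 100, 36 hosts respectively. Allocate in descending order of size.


170 hosts -> /24 (254 usable): 192.168.124.0/24
125 hosts -> /25 (126 usable): 192.168.125.0/25
100 hosts -> /25 (126 usable): 192.168.125.128/25
36 hosts -> /26 (62 usable): 192.168.126.0/26
Allocation: 192.168.124.0/24 (170 hosts, 254 usable); 192.168.125.0/25 (125 hosts, 126 usable); 192.168.125.128/25 (100 hosts, 126 usable); 192.168.126.0/26 (36 hosts, 62 usable)
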